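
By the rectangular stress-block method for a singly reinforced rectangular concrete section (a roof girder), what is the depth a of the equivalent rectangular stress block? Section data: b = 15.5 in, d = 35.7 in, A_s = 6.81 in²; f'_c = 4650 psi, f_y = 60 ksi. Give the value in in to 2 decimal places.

a ≈ 6.67 in

T = A_s f_y = 6.81 × 60 = 408.6 kips.
a = T/(0.85 f'_c b) = 408.6/(0.85 × 4.65 × 15.5) = 6.67 in.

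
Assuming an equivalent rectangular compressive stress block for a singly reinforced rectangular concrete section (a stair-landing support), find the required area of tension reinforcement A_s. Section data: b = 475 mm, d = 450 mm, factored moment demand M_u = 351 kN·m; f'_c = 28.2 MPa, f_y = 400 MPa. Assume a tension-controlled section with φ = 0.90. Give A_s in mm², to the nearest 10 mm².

M_n = M_u/φ = 351/0.90 = 390 kN·m.
With M_n = 0.85 f'_c a b (d − a/2), solve the quadratic for a:
a = d − √(d² − 2M_n/(0.85 f'_c b)) = 450 − √(450² − 2 × 390×10⁶/(0.85 × 28.2 × 475)) = 83.95 mm.
A_s = 0.85 f'_c a b / f_y = 0.85 × 28.2 × 83.95 × 475 / 400 = 2389.6 mm².

A_s ≈ 2390 mm²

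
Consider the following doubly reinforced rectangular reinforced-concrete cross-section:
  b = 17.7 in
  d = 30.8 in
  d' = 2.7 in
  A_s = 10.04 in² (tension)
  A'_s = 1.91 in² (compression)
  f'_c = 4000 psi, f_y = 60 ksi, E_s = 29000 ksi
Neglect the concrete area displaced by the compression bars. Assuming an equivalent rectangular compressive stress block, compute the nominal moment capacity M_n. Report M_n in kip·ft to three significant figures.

M_n ≈ 1360 kip·ft

Assume both steels yield.
a = (A_s − A'_s) f_y/(0.85 f'_c b) = (10.04 − 1.91) × 60/(0.85 × 4 × 17.7) = 8.106 in.
c = a/β₁ = 8.106/0.85 = 9.536 in; ε'_s = 0.003(c − d')/c = 0.0022 ≥ ε_y = 0.0021, so the compression steel yields.
M_n = (A_s − A'_s) f_y (d − a/2) + A'_s f_y (d − d') = 487.8 × (30.8 − 4.053) + 114.6 × (30.8 − 2.7) = 13047.2 + 3220.3 = 16267.5 kip·in = 16267.5/12 = 1355.63 kip·ft.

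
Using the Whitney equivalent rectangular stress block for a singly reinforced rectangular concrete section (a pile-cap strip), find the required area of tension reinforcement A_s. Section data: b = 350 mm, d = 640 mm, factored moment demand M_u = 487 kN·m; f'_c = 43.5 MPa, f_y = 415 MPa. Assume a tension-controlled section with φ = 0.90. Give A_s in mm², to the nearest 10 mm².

A_s ≈ 2150 mm²

M_n = M_u/φ = 487/0.90 = 541.111 kN·m.
With M_n = 0.85 f'_c a b (d − a/2), solve the quadratic for a:
a = d − √(d² − 2M_n/(0.85 f'_c b)) = 640 − √(640² − 2 × 541.111×10⁶/(0.85 × 43.5 × 350)) = 69.06 mm.
A_s = 0.85 f'_c a b / f_y = 0.85 × 43.5 × 69.06 × 350 / 415 = 2153.5 mm².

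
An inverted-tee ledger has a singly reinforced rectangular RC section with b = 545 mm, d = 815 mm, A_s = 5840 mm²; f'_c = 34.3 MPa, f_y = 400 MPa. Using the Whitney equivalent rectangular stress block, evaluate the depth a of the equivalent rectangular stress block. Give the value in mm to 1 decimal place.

T = A_s f_y = 5840 × 400 = 2336000 N = 2336 kN.
Setting C = 0.85 f'_c a b equal to T: a = 2336000/(0.85 × 34.3 × 545) = 147.0 mm.

a ≈ 147.0 mm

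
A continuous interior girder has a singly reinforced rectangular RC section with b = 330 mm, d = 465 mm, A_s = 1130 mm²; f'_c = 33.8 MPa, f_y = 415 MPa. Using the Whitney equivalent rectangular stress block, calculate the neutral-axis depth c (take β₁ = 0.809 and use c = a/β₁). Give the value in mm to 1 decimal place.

T = A_s f_y = 1130 × 415 = 468950 N = 468.95 kN.
Setting C = 0.85 f'_c a b equal to T: a = 468950/(0.85 × 33.8 × 330) = 49.463 mm.
With β₁ = 0.809, c = a/β₁ = 49.463/0.809 = 61.1 mm.

c ≈ 61.1 mm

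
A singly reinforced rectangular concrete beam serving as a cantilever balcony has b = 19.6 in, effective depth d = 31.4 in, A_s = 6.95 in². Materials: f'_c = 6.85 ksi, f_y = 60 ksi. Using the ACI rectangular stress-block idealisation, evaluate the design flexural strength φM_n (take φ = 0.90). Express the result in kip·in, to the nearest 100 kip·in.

φM_n ≈ 11100 kip·in

T = A_s f_y = 6.95 × 60 = 417 kips.
a = T/(0.85 f'_c b) = 417/(0.85 × 6.85 × 19.6) = 3.654 in.
M_n = T(d − a/2) = 417 × (31.4 − 1.827) = 12331.9 kip·in.
φM_n = 0.90 × 12331.9 = 11098.7 kip·in.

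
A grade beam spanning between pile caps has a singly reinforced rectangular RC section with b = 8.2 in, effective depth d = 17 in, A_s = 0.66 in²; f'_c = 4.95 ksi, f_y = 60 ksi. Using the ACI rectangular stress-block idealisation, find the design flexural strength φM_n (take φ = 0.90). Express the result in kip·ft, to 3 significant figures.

φM_n ≈ 48.8 kip·ft

T = A_s f_y = 0.66 × 60 = 39.6 kips.
a = T/(0.85 f'_c b) = 39.6/(0.85 × 4.95 × 8.2) = 1.148 in.
M_n = T(d − a/2) = 39.6 × (17 − 0.574) = 650.5 kip·in = 650.5/12 = 54.21 kip·ft.
φM_n = 0.90 × 54.21 = 48.79 kip·ft.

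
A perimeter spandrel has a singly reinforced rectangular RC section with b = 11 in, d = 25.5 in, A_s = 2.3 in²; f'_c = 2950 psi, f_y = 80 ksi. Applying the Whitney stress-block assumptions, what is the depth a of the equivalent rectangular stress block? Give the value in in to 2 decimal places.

a ≈ 6.67 in

T = A_s f_y = 2.3 × 80 = 184 kips.
a = T/(0.85 f'_c b) = 184/(0.85 × 2.95 × 11) = 6.67 in.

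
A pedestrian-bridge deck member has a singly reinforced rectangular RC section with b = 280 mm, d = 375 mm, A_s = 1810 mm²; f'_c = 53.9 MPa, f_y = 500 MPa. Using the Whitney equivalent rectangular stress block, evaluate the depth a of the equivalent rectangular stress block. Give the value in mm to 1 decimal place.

T = A_s f_y = 1810 × 500 = 905000 N = 905 kN.
Setting C = 0.85 f'_c a b equal to T: a = 905000/(0.85 × 53.9 × 280) = 70.5 mm.

a ≈ 70.5 mm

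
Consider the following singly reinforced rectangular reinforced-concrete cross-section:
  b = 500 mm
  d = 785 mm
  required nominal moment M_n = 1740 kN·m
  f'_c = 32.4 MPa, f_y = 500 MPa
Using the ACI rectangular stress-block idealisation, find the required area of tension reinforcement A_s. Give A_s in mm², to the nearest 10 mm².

A_s ≈ 5010 mm²

With M_n = 0.85 f'_c a b (d − a/2), solve the quadratic for a:
a = d − √(d² − 2M_n/(0.85 f'_c b)) = 785 − √(785² − 2 × 1740×10⁶/(0.85 × 32.4 × 500)) = 182.09 mm.
A_s = 0.85 f'_c a b / f_y = 0.85 × 32.4 × 182.09 × 500 / 500 = 5014.8 mm².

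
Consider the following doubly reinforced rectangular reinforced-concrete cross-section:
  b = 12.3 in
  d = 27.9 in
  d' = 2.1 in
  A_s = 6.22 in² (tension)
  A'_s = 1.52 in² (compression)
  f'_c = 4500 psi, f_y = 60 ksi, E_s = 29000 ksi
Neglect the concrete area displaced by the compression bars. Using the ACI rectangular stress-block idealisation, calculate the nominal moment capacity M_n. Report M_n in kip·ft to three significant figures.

Assume both steels yield.
a = (A_s − A'_s) f_y/(0.85 f'_c b) = (6.22 − 1.52) × 60/(0.85 × 4.5 × 12.3) = 5.994 in.
c = a/β₁ = 5.994/0.825 = 7.265 in; ε'_s = 0.003(c − d')/c = 0.0021 ≥ ε_y = 0.0021, so the compression steel yields.
M_n = (A_s − A'_s) f_y (d − a/2) + A'_s f_y (d − d') = 282 × (27.9 − 2.997) + 91.2 × (27.9 − 2.1) = 7022.6 + 2353.0 = 9375.6 kip·in = 9375.6/12 = 781.30 kip·ft.

M_n ≈ 781 kip·ft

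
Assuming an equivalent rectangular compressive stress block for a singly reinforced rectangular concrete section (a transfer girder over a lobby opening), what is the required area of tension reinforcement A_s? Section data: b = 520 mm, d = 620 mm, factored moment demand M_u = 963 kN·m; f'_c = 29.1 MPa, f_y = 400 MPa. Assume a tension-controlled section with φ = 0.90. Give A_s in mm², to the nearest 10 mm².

M_n = M_u/φ = 963/0.90 = 1070 kN·m.
With M_n = 0.85 f'_c a b (d − a/2), solve the quadratic for a:
a = d − √(d² − 2M_n/(0.85 f'_c b)) = 620 − √(620² − 2 × 1070×10⁶/(0.85 × 29.1 × 520)) = 153.07 mm.
A_s = 0.85 f'_c a b / f_y = 0.85 × 29.1 × 153.07 × 520 / 400 = 4922.0 mm².

A_s ≈ 4920 mm²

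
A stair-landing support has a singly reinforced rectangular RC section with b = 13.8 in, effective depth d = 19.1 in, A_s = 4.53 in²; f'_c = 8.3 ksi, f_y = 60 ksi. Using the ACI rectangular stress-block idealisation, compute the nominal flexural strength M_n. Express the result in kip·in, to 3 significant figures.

T = A_s f_y = 4.53 × 60 = 271.8 kips.
a = T/(0.85 f'_c b) = 271.8/(0.85 × 8.3 × 13.8) = 2.792 in.
M_n = T(d − a/2) = 271.8 × (19.1 − 1.396) = 4811.9 kip·in.

M_n ≈ 4810 kip·in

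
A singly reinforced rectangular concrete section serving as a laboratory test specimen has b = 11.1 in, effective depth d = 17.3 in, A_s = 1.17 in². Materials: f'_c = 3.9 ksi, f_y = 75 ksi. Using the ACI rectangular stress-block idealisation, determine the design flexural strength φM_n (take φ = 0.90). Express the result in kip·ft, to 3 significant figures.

φM_n ≈ 106 kip·ft

T = A_s f_y = 1.17 × 75 = 87.75 kips.
a = T/(0.85 f'_c b) = 87.75/(0.85 × 3.9 × 11.1) = 2.385 in.
M_n = T(d − a/2) = 87.75 × (17.3 − 1.1925) = 1413.4 kip·in = 1413.4/12 = 117.78 kip·ft.
φM_n = 0.90 × 117.78 = 106.00 kip·ft.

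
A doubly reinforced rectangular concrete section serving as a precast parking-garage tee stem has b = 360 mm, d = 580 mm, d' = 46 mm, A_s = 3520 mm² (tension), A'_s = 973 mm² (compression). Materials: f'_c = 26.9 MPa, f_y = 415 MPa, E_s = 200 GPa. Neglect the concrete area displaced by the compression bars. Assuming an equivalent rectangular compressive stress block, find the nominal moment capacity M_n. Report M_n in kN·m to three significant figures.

Assume both tension and compression steel yield.
Net tension couple steel: A_s − A'_s = 2547 mm².
a = (A_s − A'_s) f_y / (0.85 f'_c b) = 1057005/(0.85 × 26.9 × 360) = 128.41 mm.
c = a/β₁ = 128.41/0.85 = 151.07 mm; ε'_s = 0.003(c − d')/c = 0.0021 ≥ f_y/E_s = 0.0021, so compression steel does yield.
M_n = (A_s − A'_s) f_y (d − a/2) + A'_s f_y (d − d') = [1057005 × (580 − 64.205) + 403795 × (580 − 46)] × 10⁻⁶ = 545.20 + 215.63 = 760.83 kN·m.

M_n ≈ 761 kN·m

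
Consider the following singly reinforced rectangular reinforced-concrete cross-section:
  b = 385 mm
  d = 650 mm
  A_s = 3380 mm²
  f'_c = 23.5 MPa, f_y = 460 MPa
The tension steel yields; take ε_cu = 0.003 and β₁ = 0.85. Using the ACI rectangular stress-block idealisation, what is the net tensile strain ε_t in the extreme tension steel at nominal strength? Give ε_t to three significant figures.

ε_t ≈ 0.00520

a = A_s f_y/(0.85 f'_c b) = 202.17 mm.
β₁ = 0.85, so c = a/β₁ = 202.17/0.85 = 237.85 mm.
From the linear strain diagram with ε_cu = 0.003: ε_t = 0.003 (d − c)/c = 0.003 × (650 − 237.85)/237.85 = 0.00520.
Since ε_t ≥ 0.005, the section is tension-controlled.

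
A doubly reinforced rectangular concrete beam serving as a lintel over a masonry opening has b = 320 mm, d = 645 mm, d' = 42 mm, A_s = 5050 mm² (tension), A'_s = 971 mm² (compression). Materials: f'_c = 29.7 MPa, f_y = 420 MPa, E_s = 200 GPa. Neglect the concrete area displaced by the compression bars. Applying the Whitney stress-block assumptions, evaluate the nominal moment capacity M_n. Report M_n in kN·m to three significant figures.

M_n ≈ 1170 kN·m

Assume both tension and compression steel yield.
Net tension couple steel: A_s − A'_s = 4079 mm².
a = (A_s − A'_s) f_y / (0.85 f'_c b) = 1713180/(0.85 × 29.7 × 320) = 212.07 mm.
c = a/β₁ = 212.07/0.838 = 253.07 mm; ε'_s = 0.003(c − d')/c = 0.0025 ≥ f_y/E_s = 0.0021, so compression steel does yield.
M_n = (A_s − A'_s) f_y (d − a/2) + A'_s f_y (d − d') = [1713180 × (645 − 106.035) + 407820 × (645 − 42)] × 10⁻⁶ = 923.34 + 245.92 = 1169.26 kN·m.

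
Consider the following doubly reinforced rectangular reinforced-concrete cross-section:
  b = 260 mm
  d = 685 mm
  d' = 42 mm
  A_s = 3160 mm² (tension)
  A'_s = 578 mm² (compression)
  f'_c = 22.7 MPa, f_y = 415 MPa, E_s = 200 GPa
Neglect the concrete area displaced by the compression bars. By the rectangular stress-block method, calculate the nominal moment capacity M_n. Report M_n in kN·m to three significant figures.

Assume both tension and compression steel yield.
Net tension couple steel: A_s − A'_s = 2582 mm².
a = (A_s − A'_s) f_y / (0.85 f'_c b) = 1071530/(0.85 × 22.7 × 260) = 213.59 mm.
c = a/β₁ = 213.59/0.85 = 251.28 mm; ε'_s = 0.003(c − d')/c = 0.0025 ≥ f_y/E_s = 0.0021, so compression steel does yield.
M_n = (A_s − A'_s) f_y (d − a/2) + A'_s f_y (d − d') = [1071530 × (685 − 106.795) + 239870 × (685 − 42)] × 10⁻⁶ = 619.56 + 154.24 = 773.80 kN·m.

M_n ≈ 774 kN·m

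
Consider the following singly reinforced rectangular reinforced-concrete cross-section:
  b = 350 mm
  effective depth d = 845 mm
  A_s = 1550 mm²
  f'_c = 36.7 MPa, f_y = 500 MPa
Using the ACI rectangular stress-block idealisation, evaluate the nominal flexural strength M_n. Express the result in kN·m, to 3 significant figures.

M_n ≈ 627 kN·m

T = A_s f_y = 1550 × 500 = 775000 N = 775 kN.
From C = T: a = T/(0.85 f'_c b) = 775000/(0.85 × 36.7 × 350) = 70.98 mm.
M_n = T(d − a/2) = 775 kN × (845 − 35.49) mm = 627.37 kN·m.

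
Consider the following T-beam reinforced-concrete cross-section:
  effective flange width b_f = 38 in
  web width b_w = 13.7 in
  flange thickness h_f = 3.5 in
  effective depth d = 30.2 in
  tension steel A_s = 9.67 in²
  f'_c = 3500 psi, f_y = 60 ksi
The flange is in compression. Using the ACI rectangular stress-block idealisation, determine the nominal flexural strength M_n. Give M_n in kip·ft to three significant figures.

M_n ≈ 1310 kip·ft

Tension: T = A_s f_y = 9.67 × 60 = 580.2 kips.
Try a within the flange: a = T/(0.85 f'_c b_f) = 580.2/(0.85 × 3.5 × 38) = 5.132 in.
a = 5.132 > h_f = 3.5 in: the block extends into the web. Split into flange-overhang and web parts.
C_f = 0.85 f'_c (b_f − b_w) h_f = 0.85 × 3.5 × (38 − 13.7) × 3.5 = 253.0 kips.
Remaining web compression depth: a_w = (T − C_f)/(0.85 f'_c b_w) = (580.2 − 253.0)/(0.85 × 3.5 × 13.7) = 8.028 in.
M_n = C_f(d − h_f/2) + (T − C_f)(d − a_w/2) = 253.0 × (30.2 − 1.75) + 327.2 × (30.2 − 4.014) = 7197.9 + 8568.1 = 15766.0 kip·in.
M_n = 15766.0/12 = 1313.83 kip·ft.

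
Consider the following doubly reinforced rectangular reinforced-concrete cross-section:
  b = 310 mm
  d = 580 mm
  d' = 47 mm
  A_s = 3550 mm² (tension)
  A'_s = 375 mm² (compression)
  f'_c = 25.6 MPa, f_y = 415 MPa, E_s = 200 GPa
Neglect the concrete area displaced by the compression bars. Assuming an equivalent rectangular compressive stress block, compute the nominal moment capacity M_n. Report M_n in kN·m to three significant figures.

Assume both tension and compression steel yield.
Net tension couple steel: A_s − A'_s = 3175 mm².
a = (A_s − A'_s) f_y / (0.85 f'_c b) = 1317625/(0.85 × 25.6 × 310) = 195.33 mm.
c = a/β₁ = 195.33/0.85 = 229.80 mm; ε'_s = 0.003(c − d')/c = 0.0024 ≥ f_y/E_s = 0.0021, so compression steel does yield.
M_n = (A_s − A'_s) f_y (d − a/2) + A'_s f_y (d − d') = [1317625 × (580 − 97.665) + 155625 × (580 − 47)] × 10⁻⁶ = 635.54 + 82.95 = 718.49 kN·m.

M_n ≈ 718 kN·m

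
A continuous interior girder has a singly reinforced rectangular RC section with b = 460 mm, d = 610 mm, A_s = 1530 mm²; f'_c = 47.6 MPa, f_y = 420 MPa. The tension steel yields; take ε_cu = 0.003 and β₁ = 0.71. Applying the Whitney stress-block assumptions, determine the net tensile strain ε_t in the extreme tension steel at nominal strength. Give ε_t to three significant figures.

ε_t ≈ 0.0346

a = A_s f_y/(0.85 f'_c b) = 34.53 mm.
β₁ = 0.71, so c = a/β₁ = 34.53/0.71 = 48.63 mm.
From the linear strain diagram with ε_cu = 0.003: ε_t = 0.003 (d − c)/c = 0.003 × (610 − 48.63)/48.63 = 0.0346.
Since ε_t ≥ 0.005, the section is tension-controlled.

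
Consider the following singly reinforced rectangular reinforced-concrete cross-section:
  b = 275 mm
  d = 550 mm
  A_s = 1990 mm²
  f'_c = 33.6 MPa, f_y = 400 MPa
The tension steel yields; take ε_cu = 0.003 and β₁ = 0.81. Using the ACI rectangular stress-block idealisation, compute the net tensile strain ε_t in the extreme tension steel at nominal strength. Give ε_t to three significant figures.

ε_t ≈ 0.0102

a = A_s f_y/(0.85 f'_c b) = 101.35 mm.
β₁ = 0.81, so c = a/β₁ = 101.35/0.81 = 125.12 mm.
From the linear strain diagram with ε_cu = 0.003: ε_t = 0.003 (d − c)/c = 0.003 × (550 − 125.12)/125.12 = 0.0102.
Since ε_t ≥ 0.005, the section is tension-controlled.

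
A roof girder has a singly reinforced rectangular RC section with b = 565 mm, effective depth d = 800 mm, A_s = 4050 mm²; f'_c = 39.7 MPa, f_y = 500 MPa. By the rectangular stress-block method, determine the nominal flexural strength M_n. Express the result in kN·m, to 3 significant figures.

M_n ≈ 1510 kN·m

T = A_s f_y = 4050 × 500 = 2025000 N = 2025 kN.
From C = T: a = T/(0.85 f'_c b) = 2025000/(0.85 × 39.7 × 565) = 106.21 mm.
M_n = T(d − a/2) = 2025 kN × (800 − 53.105) mm = 1512.46 kN·m.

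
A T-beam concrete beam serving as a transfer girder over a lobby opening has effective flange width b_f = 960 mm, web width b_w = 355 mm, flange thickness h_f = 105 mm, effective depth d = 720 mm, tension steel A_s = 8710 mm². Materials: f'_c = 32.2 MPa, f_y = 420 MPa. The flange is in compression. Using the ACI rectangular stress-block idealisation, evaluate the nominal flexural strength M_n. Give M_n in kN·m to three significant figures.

Tension: T = A_s f_y = 8710 × 420 = 3658200 N.
Try a within the flange: a = T/(0.85 f'_c b_f) = 3658200/(0.85 × 32.2 × 960) = 139.23 mm.
a = 139.23 > h_f = 105 mm: the block extends into the web. Split into flange-overhang and web parts.
C_f = 0.85 f'_c (b_f − b_w) h_f = 0.85 × 32.2 × (960 − 355) × 105 = 1738679 N.
Remaining web compression depth: a_w = (T − C_f)/(0.85 f'_c b_w) = (3658200 − 1738679)/(0.85 × 32.2 × 355) = 197.56 mm.
M_n = C_f(d − h_f/2) + (T − C_f)(d − a_w/2) = 1738679 × (720 − 52.5) + 1919521 × (720 − 98.78) = 1160.57 + 1192.44 = 2353.01 × 10⁶ N·mm.
M_n = 2353.01 kN·m.

M_n ≈ 2350 kN·m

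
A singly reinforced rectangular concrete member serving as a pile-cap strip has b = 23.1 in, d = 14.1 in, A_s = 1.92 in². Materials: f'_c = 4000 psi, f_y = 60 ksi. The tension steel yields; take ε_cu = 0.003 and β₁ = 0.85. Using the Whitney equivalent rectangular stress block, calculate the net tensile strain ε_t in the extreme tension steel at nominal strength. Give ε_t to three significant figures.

ε_t ≈ 0.0215

a = A_s f_y/(0.85 f'_c b) = 1.467 in.
β₁ = 0.85, so c = a/β₁ = 1.467/0.85 = 1.726 in.
From the linear strain diagram with ε_cu = 0.003: ε_t = 0.003 (d − c)/c = 0.003 × (14.1 − 1.726)/1.726 = 0.0215.
Since ε_t ≥ 0.005, the section is tension-controlled.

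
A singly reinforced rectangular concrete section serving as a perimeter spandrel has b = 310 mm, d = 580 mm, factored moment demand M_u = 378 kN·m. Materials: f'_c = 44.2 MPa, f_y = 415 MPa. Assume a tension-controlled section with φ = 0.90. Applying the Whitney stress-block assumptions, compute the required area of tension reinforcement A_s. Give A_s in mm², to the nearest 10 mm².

A_s ≈ 1850 mm²

M_n = M_u/φ = 378/0.90 = 420 kN·m.
With M_n = 0.85 f'_c a b (d − a/2), solve the quadratic for a:
a = d − √(d² − 2M_n/(0.85 f'_c b)) = 580 − √(580² − 2 × 420×10⁶/(0.85 × 44.2 × 310)) = 65.92 mm.
A_s = 0.85 f'_c a b / f_y = 0.85 × 44.2 × 65.92 × 310 / 415 = 1850.0 mm².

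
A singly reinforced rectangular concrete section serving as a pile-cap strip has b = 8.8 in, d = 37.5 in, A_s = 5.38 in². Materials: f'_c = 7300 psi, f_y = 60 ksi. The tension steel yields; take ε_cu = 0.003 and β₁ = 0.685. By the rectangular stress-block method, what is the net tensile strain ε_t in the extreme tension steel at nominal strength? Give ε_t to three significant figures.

ε_t ≈ 0.0100

a = A_s f_y/(0.85 f'_c b) = 5.912 in.
β₁ = 0.685, so c = a/β₁ = 5.912/0.685 = 8.631 in.
From the linear strain diagram with ε_cu = 0.003: ε_t = 0.003 (d − c)/c = 0.003 × (37.5 − 8.631)/8.631 = 0.0100.
Since ε_t ≥ 0.005, the section is tension-controlled.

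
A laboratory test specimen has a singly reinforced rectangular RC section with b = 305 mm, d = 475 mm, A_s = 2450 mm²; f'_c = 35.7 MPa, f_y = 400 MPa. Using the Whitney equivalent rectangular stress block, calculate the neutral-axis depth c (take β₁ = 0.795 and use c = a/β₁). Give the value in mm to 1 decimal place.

T = A_s f_y = 2450 × 400 = 980000 N = 980 kN.
Setting C = 0.85 f'_c a b equal to T: a = 980000/(0.85 × 35.7 × 305) = 105.886 mm.
With β₁ = 0.795, c = a/β₁ = 105.886/0.795 = 133.2 mm.

c ≈ 133.2 mm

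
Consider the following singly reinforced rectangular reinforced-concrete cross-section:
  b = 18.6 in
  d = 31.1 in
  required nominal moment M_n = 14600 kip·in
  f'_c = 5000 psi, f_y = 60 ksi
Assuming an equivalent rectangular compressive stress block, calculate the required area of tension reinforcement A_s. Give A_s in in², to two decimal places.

A_s ≈ 8.76 in²

From M_n = 0.85 f'_c a b (d − a/2):
a = d − √(d² − 2M_n/(0.85 f'_c b)) = 31.1 − √(31.1² − 2 × 14600/(0.85 × 5 × 18.6)) = 6.650 in.
A_s = 0.85 f'_c a b / f_y = 0.85 × 5 × 6.650 × 18.6 / 60 = 8.761 in².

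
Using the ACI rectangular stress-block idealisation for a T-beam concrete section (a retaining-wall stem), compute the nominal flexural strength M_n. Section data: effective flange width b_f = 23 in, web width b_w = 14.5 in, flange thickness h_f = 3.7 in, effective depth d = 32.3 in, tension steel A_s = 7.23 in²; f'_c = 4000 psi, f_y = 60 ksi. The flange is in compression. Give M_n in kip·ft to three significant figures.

M_n ≈ 1060 kip·ft

Tension: T = A_s f_y = 7.23 × 60 = 433.8 kips.
Try a within the flange: a = T/(0.85 f'_c b_f) = 433.8/(0.85 × 4 × 23) = 5.547 in.
a = 5.547 > h_f = 3.7 in: the block extends into the web. Split into flange-overhang and web parts.
C_f = 0.85 f'_c (b_f − b_w) h_f = 0.85 × 4 × (23 − 14.5) × 3.7 = 106.9 kips.
Remaining web compression depth: a_w = (T − C_f)/(0.85 f'_c b_w) = (433.8 − 106.9)/(0.85 × 4 × 14.5) = 6.631 in.
M_n = C_f(d − h_f/2) + (T − C_f)(d − a_w/2) = 106.9 × (32.3 − 1.85) + 326.9 × (32.3 − 3.3155) = 3255.1 + 9475.0 = 12730.1 kip·in.
M_n = 12730.1/12 = 1060.84 kip·ft.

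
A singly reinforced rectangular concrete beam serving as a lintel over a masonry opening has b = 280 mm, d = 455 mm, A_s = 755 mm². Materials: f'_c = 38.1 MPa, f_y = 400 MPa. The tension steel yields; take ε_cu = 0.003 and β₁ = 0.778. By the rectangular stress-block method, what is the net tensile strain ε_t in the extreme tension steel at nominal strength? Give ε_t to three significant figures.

a = A_s f_y/(0.85 f'_c b) = 33.30 mm.
β₁ = 0.778, so c = a/β₁ = 33.30/0.778 = 42.80 mm.
From the linear strain diagram with ε_cu = 0.003: ε_t = 0.003 (d − c)/c = 0.003 × (455 − 42.80)/42.80 = 0.0289.
Since ε_t ≥ 0.005, the section is tension-controlled.

ε_t ≈ 0.0289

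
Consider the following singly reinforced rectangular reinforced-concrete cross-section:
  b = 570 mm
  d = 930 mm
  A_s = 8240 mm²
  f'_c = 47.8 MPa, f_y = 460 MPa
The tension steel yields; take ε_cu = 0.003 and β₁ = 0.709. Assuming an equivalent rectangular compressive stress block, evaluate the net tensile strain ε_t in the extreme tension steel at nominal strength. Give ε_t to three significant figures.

ε_t ≈ 0.00909

a = A_s f_y/(0.85 f'_c b) = 163.67 mm.
β₁ = 0.709, so c = a/β₁ = 163.67/0.709 = 230.85 mm.
From the linear strain diagram with ε_cu = 0.003: ε_t = 0.003 (d − c)/c = 0.003 × (930 − 230.85)/230.85 = 0.00909.
Since ε_t ≥ 0.005, the section is tension-controlled.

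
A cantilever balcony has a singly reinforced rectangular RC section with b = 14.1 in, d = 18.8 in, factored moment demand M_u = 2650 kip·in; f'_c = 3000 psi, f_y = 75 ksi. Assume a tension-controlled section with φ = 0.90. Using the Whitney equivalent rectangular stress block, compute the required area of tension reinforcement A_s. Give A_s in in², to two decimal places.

A_s ≈ 2.41 in²

M_n = M_u/φ = 2650/0.90 = 2944.44 kip·in.
From M_n = 0.85 f'_c a b (d − a/2):
a = d − √(d² − 2M_n/(0.85 f'_c b)) = 18.8 − √(18.8² − 2 × 2944.44/(0.85 × 3 × 14.1)) = 5.028 in.
A_s = 0.85 f'_c a b / f_y = 0.85 × 3 × 5.028 × 14.1 / 75 = 2.410 in².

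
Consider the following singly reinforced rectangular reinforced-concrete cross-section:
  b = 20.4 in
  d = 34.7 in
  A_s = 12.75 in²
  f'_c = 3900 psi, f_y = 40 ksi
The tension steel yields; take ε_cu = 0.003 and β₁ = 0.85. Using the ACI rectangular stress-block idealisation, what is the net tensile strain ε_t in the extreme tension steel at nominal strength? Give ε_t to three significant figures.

a = A_s f_y/(0.85 f'_c b) = 7.541 in.
β₁ = 0.85, so c = a/β₁ = 7.541/0.85 = 8.872 in.
From the linear strain diagram with ε_cu = 0.003: ε_t = 0.003 (d − c)/c = 0.003 × (34.7 − 8.872)/8.872 = 0.00873.
Since ε_t ≥ 0.005, the section is tension-controlled.

ε_t ≈ 0.00873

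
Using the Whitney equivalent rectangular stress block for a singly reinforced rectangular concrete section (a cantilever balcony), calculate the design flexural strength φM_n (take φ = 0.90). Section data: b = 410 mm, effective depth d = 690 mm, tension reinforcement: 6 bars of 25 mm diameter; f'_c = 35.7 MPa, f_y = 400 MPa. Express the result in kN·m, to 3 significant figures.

φM_n ≈ 682 kN·m

A_s = 6 × 491 = 2946 mm².
T = A_s f_y = 2946 × 400 = 1178400 N = 1178.4 kN.
From C = T: a = T/(0.85 f'_c b) = 1178400/(0.85 × 35.7 × 410) = 94.72 mm.
M_n = T(d − a/2) = 1178.4 kN × (690 − 47.36) mm = 757.29 kN·m.
φM_n = 0.90 × 757.29 = 681.56 kN·m.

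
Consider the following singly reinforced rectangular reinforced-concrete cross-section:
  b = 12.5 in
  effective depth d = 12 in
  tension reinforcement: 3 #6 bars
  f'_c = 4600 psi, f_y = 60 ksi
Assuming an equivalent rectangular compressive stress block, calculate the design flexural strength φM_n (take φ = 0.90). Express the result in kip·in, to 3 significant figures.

A_s = 3 × 0.44 = 1.32 in².
T = A_s f_y = 1.32 × 60 = 79.2 kips.
a = T/(0.85 f'_c b) = 79.2/(0.85 × 4.6 × 12.5) = 1.620 in.
M_n = T(d − a/2) = 79.2 × (12 − 0.81) = 886.2 kip·in.
φM_n = 0.90 × 886.2 = 797.6 kip·in.

φM_n ≈ 798 kip·in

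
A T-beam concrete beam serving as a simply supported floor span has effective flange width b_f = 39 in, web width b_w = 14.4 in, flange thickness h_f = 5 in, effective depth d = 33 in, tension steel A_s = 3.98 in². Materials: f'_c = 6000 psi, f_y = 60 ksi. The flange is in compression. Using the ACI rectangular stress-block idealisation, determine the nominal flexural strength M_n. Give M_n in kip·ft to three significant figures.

M_n ≈ 645 kip·ft

Tension: T = A_s f_y = 3.98 × 60 = 238.8 kips.
Try a within the flange: a = T/(0.85 f'_c b_f) = 238.8/(0.85 × 6 × 39) = 1.201 in.
Since a = 1.201 ≤ h_f = 5 in, the stress block lies entirely in the flange; analyse as a rectangular beam of width b_f.
M_n = T(d − a/2) = 238.8 × (33 − 0.6005) = 7737.0 kip·in.
M_n = 7737.0/12 = 644.75 kip·ft.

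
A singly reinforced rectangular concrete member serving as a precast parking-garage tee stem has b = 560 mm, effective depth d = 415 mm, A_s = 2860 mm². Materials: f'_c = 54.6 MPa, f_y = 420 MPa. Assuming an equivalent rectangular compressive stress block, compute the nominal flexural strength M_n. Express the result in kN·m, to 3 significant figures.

M_n ≈ 471 kN·m

T = A_s f_y = 2860 × 420 = 1201200 N = 1201.2 kN.
From C = T: a = T/(0.85 f'_c b) = 1201200/(0.85 × 54.6 × 560) = 46.22 mm.
M_n = T(d − a/2) = 1201.2 kN × (415 − 23.11) mm = 470.74 kN·m.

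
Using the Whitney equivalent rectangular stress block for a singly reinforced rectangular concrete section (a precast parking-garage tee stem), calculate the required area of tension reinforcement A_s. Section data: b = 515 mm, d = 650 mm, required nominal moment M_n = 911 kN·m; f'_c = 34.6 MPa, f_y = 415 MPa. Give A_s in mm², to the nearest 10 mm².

A_s ≈ 3660 mm²

With M_n = 0.85 f'_c a b (d − a/2), solve the quadratic for a:
a = d − √(d² − 2M_n/(0.85 f'_c b)) = 650 − √(650² − 2 × 911×10⁶/(0.85 × 34.6 × 515)) = 100.27 mm.
A_s = 0.85 f'_c a b / f_y = 0.85 × 34.6 × 100.27 × 515 / 415 = 3659.5 mm².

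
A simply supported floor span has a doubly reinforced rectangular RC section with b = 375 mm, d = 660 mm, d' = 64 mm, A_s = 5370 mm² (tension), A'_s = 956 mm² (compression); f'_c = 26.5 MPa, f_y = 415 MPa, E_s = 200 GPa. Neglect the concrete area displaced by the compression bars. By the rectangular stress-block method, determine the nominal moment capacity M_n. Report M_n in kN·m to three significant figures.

M_n ≈ 1250 kN·m

Assume both tension and compression steel yield.
Net tension couple steel: A_s − A'_s = 4414 mm².
a = (A_s − A'_s) f_y / (0.85 f'_c b) = 1831810/(0.85 × 26.5 × 375) = 216.86 mm.
c = a/β₁ = 216.86/0.85 = 255.13 mm; ε'_s = 0.003(c − d')/c = 0.0022 ≥ f_y/E_s = 0.0021, so compression steel does yield.
M_n = (A_s − A'_s) f_y (d − a/2) + A'_s f_y (d − d') = [1831810 × (660 − 108.43) + 396740 × (660 − 64)] × 10⁻⁶ = 1010.37 + 236.46 = 1246.83 kN·m.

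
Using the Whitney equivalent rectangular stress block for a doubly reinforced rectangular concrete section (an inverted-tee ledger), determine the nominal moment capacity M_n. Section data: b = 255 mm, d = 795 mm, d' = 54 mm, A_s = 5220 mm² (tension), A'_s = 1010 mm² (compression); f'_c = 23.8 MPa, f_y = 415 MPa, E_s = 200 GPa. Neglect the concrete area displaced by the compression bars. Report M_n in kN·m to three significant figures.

Assume both tension and compression steel yield.
Net tension couple steel: A_s − A'_s = 4210 mm².
a = (A_s − A'_s) f_y / (0.85 f'_c b) = 1747150/(0.85 × 23.8 × 255) = 338.68 mm.
c = a/β₁ = 338.68/0.85 = 398.45 mm; ε'_s = 0.003(c − d')/c = 0.0026 ≥ f_y/E_s = 0.0021, so compression steel does yield.
M_n = (A_s − A'_s) f_y (d − a/2) + A'_s f_y (d − d') = [1747150 × (795 − 169.34) + 419150 × (795 − 54)] × 10⁻⁶ = 1093.12 + 310.59 = 1403.71 kN·m.

M_n ≈ 1400 kN·m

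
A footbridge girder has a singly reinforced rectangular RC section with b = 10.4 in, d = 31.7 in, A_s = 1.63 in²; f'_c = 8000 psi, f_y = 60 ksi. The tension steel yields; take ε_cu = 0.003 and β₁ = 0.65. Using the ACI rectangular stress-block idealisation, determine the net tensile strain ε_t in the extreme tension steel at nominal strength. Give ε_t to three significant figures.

a = A_s f_y/(0.85 f'_c b) = 1.383 in.
β₁ = 0.65, so c = a/β₁ = 1.383/0.65 = 2.128 in.
From the linear strain diagram with ε_cu = 0.003: ε_t = 0.003 (d − c)/c = 0.003 × (31.7 − 2.128)/2.128 = 0.0417.
Since ε_t ≥ 0.005, the section is tension-controlled.

ε_t ≈ 0.0417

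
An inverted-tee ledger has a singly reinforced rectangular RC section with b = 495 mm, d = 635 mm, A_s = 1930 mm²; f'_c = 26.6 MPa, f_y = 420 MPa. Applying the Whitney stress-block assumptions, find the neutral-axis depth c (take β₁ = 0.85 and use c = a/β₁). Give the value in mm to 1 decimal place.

T = A_s f_y = 1930 × 420 = 810600 N = 810.6 kN.
Setting C = 0.85 f'_c a b equal to T: a = 810600/(0.85 × 26.6 × 495) = 72.427 mm.
With β₁ = 0.85, c = a/β₁ = 72.427/0.85 = 85.2 mm.

c ≈ 85.2 mm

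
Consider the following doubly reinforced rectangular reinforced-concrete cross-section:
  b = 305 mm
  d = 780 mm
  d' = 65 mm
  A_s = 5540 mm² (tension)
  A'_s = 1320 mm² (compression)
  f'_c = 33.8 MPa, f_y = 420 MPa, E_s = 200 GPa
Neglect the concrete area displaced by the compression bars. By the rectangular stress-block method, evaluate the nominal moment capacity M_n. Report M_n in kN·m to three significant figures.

M_n ≈ 1600 kN·m

Assume both tension and compression steel yield.
Net tension couple steel: A_s − A'_s = 4220 mm².
a = (A_s − A'_s) f_y / (0.85 f'_c b) = 1772400/(0.85 × 33.8 × 305) = 202.27 mm.
c = a/β₁ = 202.27/0.809 = 250.02 mm; ε'_s = 0.003(c − d')/c = 0.0022 ≥ f_y/E_s = 0.0021, so compression steel does yield.
M_n = (A_s − A'_s) f_y (d − a/2) + A'_s f_y (d − d') = [1772400 × (780 − 101.135) + 554400 × (780 − 65)] × 10⁻⁶ = 1203.22 + 396.40 = 1599.62 kN·m.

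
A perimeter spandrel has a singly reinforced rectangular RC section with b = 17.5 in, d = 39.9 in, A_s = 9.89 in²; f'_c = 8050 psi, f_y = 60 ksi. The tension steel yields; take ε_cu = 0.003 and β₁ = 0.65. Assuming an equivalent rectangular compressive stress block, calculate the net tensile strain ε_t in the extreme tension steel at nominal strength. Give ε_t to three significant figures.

ε_t ≈ 0.0127

a = A_s f_y/(0.85 f'_c b) = 4.956 in.
β₁ = 0.65, so c = a/β₁ = 4.956/0.65 = 7.625 in.
From the linear strain diagram with ε_cu = 0.003: ε_t = 0.003 (d − c)/c = 0.003 × (39.9 − 7.625)/7.625 = 0.0127.
Since ε_t ≥ 0.005, the section is tension-controlled.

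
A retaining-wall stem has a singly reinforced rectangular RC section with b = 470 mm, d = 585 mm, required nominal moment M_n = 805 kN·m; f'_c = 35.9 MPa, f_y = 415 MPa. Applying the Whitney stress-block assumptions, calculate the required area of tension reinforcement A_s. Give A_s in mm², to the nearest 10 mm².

With M_n = 0.85 f'_c a b (d − a/2), solve the quadratic for a:
a = d − √(d² − 2M_n/(0.85 f'_c b)) = 585 − √(585² − 2 × 805×10⁶/(0.85 × 35.9 × 470)) = 105.45 mm.
A_s = 0.85 f'_c a b / f_y = 0.85 × 35.9 × 105.45 × 470 / 415 = 3644.3 mm².

A_s ≈ 3640 mm²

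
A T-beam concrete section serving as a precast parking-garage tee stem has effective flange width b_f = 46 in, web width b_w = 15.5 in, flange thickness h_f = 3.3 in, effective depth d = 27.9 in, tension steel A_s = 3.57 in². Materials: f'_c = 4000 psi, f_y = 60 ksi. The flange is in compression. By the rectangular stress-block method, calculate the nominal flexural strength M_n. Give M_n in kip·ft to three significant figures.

M_n ≈ 486 kip·ft

Tension: T = A_s f_y = 3.57 × 60 = 214.2 kips.
Try a within the flange: a = T/(0.85 f'_c b_f) = 214.2/(0.85 × 4 × 46) = 1.370 in.
Since a = 1.370 ≤ h_f = 3.3 in, the stress block lies entirely in the flange; analyse as a rectangular beam of width b_f.
M_n = T(d − a/2) = 214.2 × (27.9 − 0.685) = 5829.5 kip·in.
M_n = 5829.5/12 = 485.79 kip·ft.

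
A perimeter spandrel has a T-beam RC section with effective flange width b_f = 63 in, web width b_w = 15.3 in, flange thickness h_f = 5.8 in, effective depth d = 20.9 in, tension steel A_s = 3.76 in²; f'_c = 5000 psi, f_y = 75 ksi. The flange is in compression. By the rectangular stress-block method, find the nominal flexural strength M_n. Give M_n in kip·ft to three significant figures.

M_n ≈ 479 kip·ft

Tension: T = A_s f_y = 3.76 × 75 = 282 kips.
Try a within the flange: a = T/(0.85 f'_c b_f) = 282/(0.85 × 5 × 63) = 1.053 in.
Since a = 1.053 ≤ h_f = 5.8 in, the stress block lies entirely in the flange; analyse as a rectangular beam of width b_f.
M_n = T(d − a/2) = 282 × (20.9 − 0.5265) = 5745.3 kip·in.
M_n = 5745.3/12 = 478.78 kip·ft.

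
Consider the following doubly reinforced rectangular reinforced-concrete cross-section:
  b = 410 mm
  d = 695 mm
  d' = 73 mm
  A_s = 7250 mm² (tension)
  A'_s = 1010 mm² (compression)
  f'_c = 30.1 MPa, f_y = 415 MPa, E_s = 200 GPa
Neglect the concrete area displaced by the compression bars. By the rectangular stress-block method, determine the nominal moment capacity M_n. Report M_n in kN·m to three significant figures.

Assume both tension and compression steel yield.
Net tension couple steel: A_s − A'_s = 6240 mm².
a = (A_s − A'_s) f_y / (0.85 f'_c b) = 2589600/(0.85 × 30.1 × 410) = 246.87 mm.
c = a/β₁ = 246.87/0.835 = 295.65 mm; ε'_s = 0.003(c − d')/c = 0.0023 ≥ f_y/E_s = 0.0021, so compression steel does yield.
M_n = (A_s − A'_s) f_y (d − a/2) + A'_s f_y (d − d') = [2589600 × (695 − 123.435) + 419150 × (695 − 73)] × 10⁻⁶ = 1480.12 + 260.71 = 1740.83 kN·m.

M_n ≈ 1740 kN·m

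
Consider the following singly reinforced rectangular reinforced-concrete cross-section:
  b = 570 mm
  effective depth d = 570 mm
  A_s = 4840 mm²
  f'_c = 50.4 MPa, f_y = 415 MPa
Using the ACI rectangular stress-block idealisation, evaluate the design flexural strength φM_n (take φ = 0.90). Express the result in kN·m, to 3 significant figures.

T = A_s f_y = 4840 × 415 = 2008600 N = 2008.6 kN.
From C = T: a = T/(0.85 f'_c b) = 2008600/(0.85 × 50.4 × 570) = 82.26 mm.
M_n = T(d − a/2) = 2008.6 kN × (570 − 41.13) mm = 1062.29 kN·m.
φM_n = 0.90 × 1062.29 = 956.06 kN·m.

φM_n ≈ 956 kN·m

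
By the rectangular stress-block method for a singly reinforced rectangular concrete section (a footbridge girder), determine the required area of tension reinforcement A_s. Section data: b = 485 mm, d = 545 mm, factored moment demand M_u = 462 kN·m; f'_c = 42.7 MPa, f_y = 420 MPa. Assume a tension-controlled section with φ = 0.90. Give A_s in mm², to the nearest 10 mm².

A_s ≈ 2370 mm²

M_n = M_u/φ = 462/0.90 = 513.333 kN·m.
With M_n = 0.85 f'_c a b (d − a/2), solve the quadratic for a:
a = d − √(d² − 2M_n/(0.85 f'_c b)) = 545 − √(545² − 2 × 513.333×10⁶/(0.85 × 42.7 × 485)) = 56.43 mm.
A_s = 0.85 f'_c a b / f_y = 0.85 × 42.7 × 56.43 × 485 / 420 = 2365.1 mm².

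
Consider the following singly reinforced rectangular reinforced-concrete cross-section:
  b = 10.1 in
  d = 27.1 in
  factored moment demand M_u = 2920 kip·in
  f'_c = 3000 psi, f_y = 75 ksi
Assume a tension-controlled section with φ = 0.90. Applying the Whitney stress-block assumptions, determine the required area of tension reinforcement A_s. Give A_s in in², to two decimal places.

A_s ≈ 1.76 in²

M_n = M_u/φ = 2920/0.90 = 3244.44 kip·in.
From M_n = 0.85 f'_c a b (d − a/2):
a = d − √(d² − 2M_n/(0.85 f'_c b)) = 27.1 − √(27.1² − 2 × 3244.44/(0.85 × 3 × 10.1)) = 5.135 in.
A_s = 0.85 f'_c a b / f_y = 0.85 × 3 × 5.135 × 10.1 / 75 = 1.763 in².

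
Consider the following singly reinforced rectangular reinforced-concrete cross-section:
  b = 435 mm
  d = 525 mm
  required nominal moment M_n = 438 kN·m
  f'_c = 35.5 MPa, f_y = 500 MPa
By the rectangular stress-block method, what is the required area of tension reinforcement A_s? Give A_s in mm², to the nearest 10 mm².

With M_n = 0.85 f'_c a b (d − a/2), solve the quadratic for a:
a = d − √(d² − 2M_n/(0.85 f'_c b)) = 525 − √(525² − 2 × 438×10⁶/(0.85 × 35.5 × 435)) = 67.96 mm.
A_s = 0.85 f'_c a b / f_y = 0.85 × 35.5 × 67.96 × 435 / 500 = 1784.1 mm².

A_s ≈ 1780 mm²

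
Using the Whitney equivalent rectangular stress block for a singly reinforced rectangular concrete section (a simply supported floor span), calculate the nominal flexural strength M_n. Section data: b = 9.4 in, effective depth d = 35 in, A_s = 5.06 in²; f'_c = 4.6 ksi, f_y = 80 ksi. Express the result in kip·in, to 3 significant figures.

T = A_s f_y = 5.06 × 80 = 404.8 kips.
a = T/(0.85 f'_c b) = 404.8/(0.85 × 4.6 × 9.4) = 11.014 in.
M_n = T(d − a/2) = 404.8 × (35 − 5.507) = 11938.8 kip·in.

M_n ≈ 11900 kip·in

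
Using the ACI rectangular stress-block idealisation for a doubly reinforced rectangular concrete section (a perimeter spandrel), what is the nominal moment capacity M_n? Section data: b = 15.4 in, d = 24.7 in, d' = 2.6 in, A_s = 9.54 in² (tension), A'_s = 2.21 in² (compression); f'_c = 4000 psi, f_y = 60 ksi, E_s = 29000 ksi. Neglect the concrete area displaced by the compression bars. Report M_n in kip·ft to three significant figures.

Assume both steels yield.
a = (A_s − A'_s) f_y/(0.85 f'_c b) = (9.54 − 2.21) × 60/(0.85 × 4 × 15.4) = 8.400 in.
c = a/β₁ = 8.400/0.85 = 9.882 in; ε'_s = 0.003(c − d')/c = 0.0022 ≥ ε_y = 0.0021, so the compression steel yields.
M_n = (A_s − A'_s) f_y (d − a/2) + A'_s f_y (d − d') = 439.8 × (24.7 − 4.2) + 132.6 × (24.7 − 2.6) = 9015.9 + 2930.5 = 11946.4 kip·in = 11946.4/12 = 995.53 kip·ft.

M_n ≈ 996 kip·ft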